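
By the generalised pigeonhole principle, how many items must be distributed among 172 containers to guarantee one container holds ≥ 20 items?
n = (20 − 1)·172 + 1 = 3269

By the generalised pigeonhole principle, to guarantee some box contains ≥ r objects we need more than (r − 1) · k objects total. Threshold: n = (r − 1) · k + 1. With r = 20 and k = 172: n = 19 · 172 + 1 = 3268 + 1 = 3269. For n = 3268 = 19 · 172, we can put exactly 19 objects in every box, avoiding 20 in any single one — so 3269 is tight.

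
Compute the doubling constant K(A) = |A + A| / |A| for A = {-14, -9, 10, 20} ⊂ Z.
K = |A + A| / |A| = 10/4 = 5/2

Enumerate A + A = {a + b : a, b ∈ A}. With |A| = 4, there are |A|^2 = 16 ordered sum pairs; collecting distinct values, A + A = {-28, -23, -18, -4, 1, 6, 11, 20, 30, 40}, so |A + A| = 10. Thus K = 10/4 = 5/2. For comparison, the minimum possible |A + A| over all 4-element sets is 2·4 − 1 = 7 (so min K = 7/4), attained only by arithmetic progressions.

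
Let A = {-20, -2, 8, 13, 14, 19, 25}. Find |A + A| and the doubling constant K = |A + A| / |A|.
K = |A + A| / |A| = 25/7

Enumerate A + A = {a + b : a, b ∈ A}. With |A| = 7, there are |A|^2 = 49 ordered sum pairs; collecting distinct values, A + A = {-40, -22, -12, -7, -6, -4, -1, 5, 6, 11, 12, 16, 17, 21, 22, 23, 26, 27, 28, 32, 33, 38, 39, 44, 50}, so |A + A| = 25. Thus K = 25/7. For comparison, the minimum possible |A + A| over all 7-element sets is 2·7 − 1 = 13 (so min K = 13/7), attained only by arithmetic progressions.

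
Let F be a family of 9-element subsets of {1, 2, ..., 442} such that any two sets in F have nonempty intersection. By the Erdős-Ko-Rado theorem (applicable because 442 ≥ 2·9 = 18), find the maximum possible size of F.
max |F| = C(441, 8) = 33285592036768995

Erdős-Ko-Rado (1961): when n ≥ 2k, max |F| = C(n−1, k−1). The bound is attained by the star {A : i ∈ A} for any fixed i ∈ [n]. Here C(442−1, 9−1) = C(441, 8) = 33285592036768995.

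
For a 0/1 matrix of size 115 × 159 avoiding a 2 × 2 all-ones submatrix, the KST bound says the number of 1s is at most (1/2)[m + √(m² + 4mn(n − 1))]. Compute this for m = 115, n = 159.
z(115, 159; 2, 2) ≤ (1/2)[115 + √(115² + 4·115·159·158)] = (1/2)[115 + √11569345] = 1758.187

Kővári–Sós–Turán: let r_1, ..., r_115 be the row sums and z = Σ r_i the total number of 1s. Each pair of columns can share at most one row with both entries 1 (else a 2×2 all-ones block appears), so Σ_i C(r_i, 2) ≤ C(159, 2) = 12561. By convexity Σ_i C(r_i, 2) ≥ 115·C(z/115, 2) = z(z − 115)/(2·115), giving z² − 115z − 115·159·158 ≤ 0 and hence z ≤ (1/2)[115 + √(13225 + 4·2889030)] = (1/2)[115 + √11569345] ≈ (1/2)(115 + 3401.374) = 1758.187.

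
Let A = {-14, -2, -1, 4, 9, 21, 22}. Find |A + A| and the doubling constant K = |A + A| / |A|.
K = |A + A| / |A| = 24/7

Enumerate A + A = {a + b : a, b ∈ A}. With |A| = 7, there are |A|^2 = 49 ordered sum pairs; collecting distinct values, A + A = {-28, -16, -15, -10, -5, -4, -3, -2, 2, 3, 7, 8, 13, 18, 19, 20, 21, 25, 26, 30, 31, 42, 43, 44}, so |A + A| = 24. Thus K = 24/7. For comparison, the minimum possible |A + A| over all 7-element sets is 2·7 − 1 = 13 (so min K = 13/7), attained only by arithmetic progressions.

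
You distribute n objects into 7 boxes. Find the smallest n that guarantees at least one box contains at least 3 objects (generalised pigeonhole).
n = (3 − 1)·7 + 1 = 15

By the generalised pigeonhole principle, to guarantee some box contains ≥ r objects we need more than (r − 1) · k objects total. Threshold: n = (r − 1) · k + 1. With r = 3 and k = 7: n = 2 · 7 + 1 = 14 + 1 = 15. For n = 14 = 2 · 7, we can put exactly 2 objects in every box, avoiding 3 in any single one — so 15 is tight.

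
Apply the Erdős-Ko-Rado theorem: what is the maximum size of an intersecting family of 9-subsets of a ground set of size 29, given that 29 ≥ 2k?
max |F| = C(28, 8) = 3108105

The Erdős-Ko-Rado theorem states: for n ≥ 2k, an intersecting family of k-subsets of an n-element set has size at most C(n − 1, k − 1), with equality for 'star' families {A ⊆ [n] : |A| = k, i ∈ A} (fix an element i). For n = 29, k = 9: C(28, 8) = 3108105.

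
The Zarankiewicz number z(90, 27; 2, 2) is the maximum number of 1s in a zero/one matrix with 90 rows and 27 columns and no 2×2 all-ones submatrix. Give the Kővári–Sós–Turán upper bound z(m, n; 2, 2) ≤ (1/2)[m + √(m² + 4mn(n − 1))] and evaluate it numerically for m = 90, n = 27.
z(90, 27; 2, 2) ≤ (1/2)[90 + √(90² + 4·90·27·26)] = (1/2)[90 + √260820] = 300.3527

Kővári–Sós–Turán: let r_1, ..., r_90 be the row sums and z = Σ r_i the total number of 1s. Each pair of columns can share at most one row with both entries 1 (else a 2×2 all-ones block appears), so Σ_i C(r_i, 2) ≤ C(27, 2) = 351. By convexity Σ_i C(r_i, 2) ≥ 90·C(z/90, 2) = z(z − 90)/(2·90), giving z² − 90z − 90·27·26 ≤ 0 and hence z ≤ (1/2)[90 + √(8100 + 4·63180)] = (1/2)[90 + √260820] ≈ (1/2)(90 + 510.7054) = 300.3527.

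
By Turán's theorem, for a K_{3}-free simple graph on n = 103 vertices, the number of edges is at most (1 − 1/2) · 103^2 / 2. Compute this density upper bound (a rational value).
Turán density bound = (1/2) · 103^2/2 = 10609/4 ≈ 2652.25

Turán's theorem: ex(n, K_{r+1}) is achieved by the complete r-partite Turán graph T(n, r) with parts as balanced as possible, and is at most (1 − 1/r) · n^2/2. For r = 2, n = 103: the density bound is (1/2) · 10609/2 = 10609/4 ≈ 2652.25. The integer-valued extremum is e(T(103, 2)) = 2652, which is strictly less than the density bound 10609/4 since 2 ∤ 103 (the parts of T(103, 2) cannot all be equal).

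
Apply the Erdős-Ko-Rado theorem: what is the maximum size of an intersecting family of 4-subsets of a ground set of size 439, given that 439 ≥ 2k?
max |F| = C(438, 3) = 13908836

The Erdős-Ko-Rado theorem states: for n ≥ 2k, an intersecting family of k-subsets of an n-element set has size at most C(n − 1, k − 1), with equality for 'star' families {A ⊆ [n] : |A| = k, i ∈ A} (fix an element i). For n = 439, k = 4: C(438, 3) = 13908836.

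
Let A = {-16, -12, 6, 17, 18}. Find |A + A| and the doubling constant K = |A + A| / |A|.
K = |A + A| / |A| = 15/5 = 3

Enumerate A + A = {a + b : a, b ∈ A}. With |A| = 5, there are |A|^2 = 25 ordered sum pairs; collecting distinct values, A + A = {-32, -28, -24, -10, -6, 1, 2, 5, 6, 12, 23, 24, 34, 35, 36}, so |A + A| = 15. Thus K = 15/5 = 3. For comparison, the minimum possible |A + A| over all 5-element sets is 2·5 − 1 = 9 (so min K = 9/5), attained only by arithmetic progressions.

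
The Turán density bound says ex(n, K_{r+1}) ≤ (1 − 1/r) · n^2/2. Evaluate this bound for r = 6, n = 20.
Turán density bound = (5/6) · 20^2/2 = 500/3 ≈ 166.6667

Turán's theorem: ex(n, K_{r+1}) is achieved by the complete r-partite Turán graph T(n, r) with parts as balanced as possible, and is at most (1 − 1/r) · n^2/2. For r = 6, n = 20: the density bound is (5/6) · 400/2 = 500/3 ≈ 166.6667. The integer-valued extremum is e(T(20, 6)) = 166, which is strictly less than the density bound 500/3 since 6 ∤ 20 (the parts of T(20, 6) cannot all be equal).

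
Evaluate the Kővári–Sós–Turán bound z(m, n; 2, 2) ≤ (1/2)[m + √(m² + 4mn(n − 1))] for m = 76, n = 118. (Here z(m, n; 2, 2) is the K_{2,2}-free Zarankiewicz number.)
z(76, 118; 2, 2) ≤ (1/2)[76 + √(76² + 4·76·118·117)] = (1/2)[76 + √4202800] = 1063.0366

Kővári–Sós–Turán: let r_1, ..., r_76 be the row sums and z = Σ r_i the total number of 1s. Each pair of columns can share at most one row with both entries 1 (else a 2×2 all-ones block appears), so Σ_i C(r_i, 2) ≤ C(118, 2) = 6903. By convexity Σ_i C(r_i, 2) ≥ 76·C(z/76, 2) = z(z − 76)/(2·76), giving z² − 76z − 76·118·117 ≤ 0 and hence z ≤ (1/2)[76 + √(5776 + 4·1049256)] = (1/2)[76 + √4202800] ≈ (1/2)(76 + 2050.0732) = 1063.0366.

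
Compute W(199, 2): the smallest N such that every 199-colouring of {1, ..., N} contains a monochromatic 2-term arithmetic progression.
W(199, 2) = 199 + 1 = 200

A 2-term AP is any pair of integers, so a monochromatic 2-AP exists iff some colour is used at least twice. With 199 colours, the colouring i ↦ i on {1, ..., 199} uses each colour once, avoiding any monochromatic pair, so W(199, 2) > 199. For {1, ..., 200}, pigeonhole forces two integers of the same colour, which form a monochromatic 2-AP. Hence W(199, 2) = 200.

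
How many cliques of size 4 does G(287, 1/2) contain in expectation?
E[# K_4] = C(287, 4) · (1/2)^C(4, 2) = 276821545 / 2^6 = 4325336.640625

For each 4-subset S of vertices (there are C(287, 4) = 276821545 such S), let X_S = 1 if S induces a K_4 (all C(4, 2) = 6 edges present). Then P(X_S = 1) = (1/2)^6 = 1/64. By linearity of expectation, E[# K_4] = C(287, 4) · (1/2)^6 = 276821545 / 64 = 4325336.640625.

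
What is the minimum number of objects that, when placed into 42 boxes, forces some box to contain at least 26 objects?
n = (26 − 1)·42 + 1 = 1051

By the generalised pigeonhole principle, to guarantee some box contains ≥ r objects we need more than (r − 1) · k objects total. Threshold: n = (r − 1) · k + 1. With r = 26 and k = 42: n = 25 · 42 + 1 = 1050 + 1 = 1051. For n = 1050 = 25 · 42, we can put exactly 25 objects in every box, avoiding 26 in any single one — so 1051 is tight.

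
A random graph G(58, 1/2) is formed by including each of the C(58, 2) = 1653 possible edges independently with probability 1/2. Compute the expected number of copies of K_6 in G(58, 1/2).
E[# K_6] = C(58, 6) · (1/2)^C(6, 2) = 40475358 / 2^15 = 20237679/16384 ≈ 1235.209900

For each 6-subset S of vertices (there are C(58, 6) = 40475358 such S), let X_S = 1 if S induces a K_6 (all C(6, 2) = 15 edges present). Then P(X_S = 1) = (1/2)^15 = 1/32768. By linearity of expectation, E[# K_6] = C(58, 6) · (1/2)^15 = 40475358 / 32768 = 20237679/16384 ≈ 1235.209900.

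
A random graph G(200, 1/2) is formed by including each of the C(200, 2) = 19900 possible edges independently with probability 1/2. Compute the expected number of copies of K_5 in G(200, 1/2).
E[# K_5] = C(200, 5) · (1/2)^C(5, 2) = 2535650040 / 2^10 = 316956255/128 = 2476220.7421875

For each 5-subset S of vertices (there are C(200, 5) = 2535650040 such S), let X_S = 1 if S induces a K_5 (all C(5, 2) = 10 edges present). Then P(X_S = 1) = (1/2)^10 = 1/1024. By linearity of expectation, E[# K_5] = C(200, 5) · (1/2)^10 = 2535650040 / 1024 = 316956255/128 = 2476220.7421875.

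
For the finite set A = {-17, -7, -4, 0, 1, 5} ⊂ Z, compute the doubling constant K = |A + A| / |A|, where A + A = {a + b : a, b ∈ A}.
K = |A + A| / |A| = 20/6 = 10/3

Enumerate A + A = {a + b : a, b ∈ A}. With |A| = 6, there are |A|^2 = 36 ordered sum pairs; collecting distinct values, A + A = {-34, -24, -21, -17, -16, -14, -12, -11, -8, -7, -6, -4, -3, -2, 0, 1, 2, 5, 6, 10}, so |A + A| = 20. Thus K = 20/6 = 10/3. For comparison, the minimum possible |A + A| over all 6-element sets is 2·6 − 1 = 11 (so min K = 11/6), attained only by arithmetic progressions.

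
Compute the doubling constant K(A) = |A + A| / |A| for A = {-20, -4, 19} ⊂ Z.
K = |A + A| / |A| = 6/3 = 2

Enumerate A + A = {a + b : a, b ∈ A}. With |A| = 3, there are |A|^2 = 9 ordered sum pairs; collecting distinct values, A + A = {-40, -24, -8, -1, 15, 38}, so |A + A| = 6. Thus K = 6/3 = 2. For comparison, the minimum possible |A + A| over all 3-element sets is 2·3 − 1 = 5 (so min K = 5/3), attained only by arithmetic progressions.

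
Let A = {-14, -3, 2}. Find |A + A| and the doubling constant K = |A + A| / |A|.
K = |A + A| / |A| = 6/3 = 2

Enumerate A + A = {a + b : a, b ∈ A}. With |A| = 3, there are |A|^2 = 9 ordered sum pairs; collecting distinct values, A + A = {-28, -17, -12, -6, -1, 4}, so |A + A| = 6. Thus K = 6/3 = 2. For comparison, the minimum possible |A + A| over all 3-element sets is 2·3 − 1 = 5 (so min K = 5/3), attained only by arithmetic progressions.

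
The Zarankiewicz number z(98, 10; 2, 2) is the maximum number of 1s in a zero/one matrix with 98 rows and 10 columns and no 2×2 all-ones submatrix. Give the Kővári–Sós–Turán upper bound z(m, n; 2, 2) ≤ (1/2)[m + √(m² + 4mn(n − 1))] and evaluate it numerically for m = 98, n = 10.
z(98, 10; 2, 2) ≤ (1/2)[98 + √(98² + 4·98·10·9)] = (1/2)[98 + √44884] = 154.9292

Kővári–Sós–Turán: let r_1, ..., r_98 be the row sums and z = Σ r_i the total number of 1s. Each pair of columns can share at most one row with both entries 1 (else a 2×2 all-ones block appears), so Σ_i C(r_i, 2) ≤ C(10, 2) = 45. By convexity Σ_i C(r_i, 2) ≥ 98·C(z/98, 2) = z(z − 98)/(2·98), giving z² − 98z − 98·10·9 ≤ 0 and hence z ≤ (1/2)[98 + √(9604 + 4·8820)] = (1/2)[98 + √44884] ≈ (1/2)(98 + 211.8584) = 154.9292.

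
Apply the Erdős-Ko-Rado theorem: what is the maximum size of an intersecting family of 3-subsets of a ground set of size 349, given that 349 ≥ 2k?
max |F| = C(348, 2) = 60378

The Erdős-Ko-Rado theorem states: for n ≥ 2k, an intersecting family of k-subsets of an n-element set has size at most C(n − 1, k − 1), with equality for 'star' families {A ⊆ [n] : |A| = k, i ∈ A} (fix an element i). For n = 349, k = 3: C(348, 2) = 60378.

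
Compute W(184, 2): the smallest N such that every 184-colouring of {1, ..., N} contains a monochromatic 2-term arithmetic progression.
W(184, 2) = 184 + 1 = 185

A 2-term AP is any pair of integers, so a monochromatic 2-AP exists iff some colour is used at least twice. With 184 colours, the colouring i ↦ i on {1, ..., 184} uses each colour once, avoiding any monochromatic pair, so W(184, 2) > 184. For {1, ..., 185}, pigeonhole forces two integers of the same colour, which form a monochromatic 2-AP. Hence W(184, 2) = 185.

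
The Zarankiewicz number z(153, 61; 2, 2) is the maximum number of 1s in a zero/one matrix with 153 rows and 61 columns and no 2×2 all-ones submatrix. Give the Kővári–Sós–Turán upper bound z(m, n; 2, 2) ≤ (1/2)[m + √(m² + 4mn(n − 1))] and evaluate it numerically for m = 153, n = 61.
z(153, 61; 2, 2) ≤ (1/2)[153 + √(153² + 4·153·61·60)] = (1/2)[153 + √2263329] = 828.7182

Kővári–Sós–Turán: let r_1, ..., r_153 be the row sums and z = Σ r_i the total number of 1s. Each pair of columns can share at most one row with both entries 1 (else a 2×2 all-ones block appears), so Σ_i C(r_i, 2) ≤ C(61, 2) = 1830. By convexity Σ_i C(r_i, 2) ≥ 153·C(z/153, 2) = z(z − 153)/(2·153), giving z² − 153z − 153·61·60 ≤ 0 and hence z ≤ (1/2)[153 + √(23409 + 4·559980)] = (1/2)[153 + √2263329] ≈ (1/2)(153 + 1504.4364) = 828.7182.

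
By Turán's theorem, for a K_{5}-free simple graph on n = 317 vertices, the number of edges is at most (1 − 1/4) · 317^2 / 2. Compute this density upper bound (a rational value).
Turán density bound = (3/4) · 317^2/2 = 301467/8 ≈ 37683.375

Turán's theorem: ex(n, K_{r+1}) is achieved by the complete r-partite Turán graph T(n, r) with parts as balanced as possible, and is at most (1 − 1/r) · n^2/2. For r = 4, n = 317: the density bound is (3/4) · 100489/2 = 301467/8 ≈ 37683.375. The integer-valued extremum is e(T(317, 4)) = 37683, which is strictly less than the density bound 301467/8 since 4 ∤ 317 (the parts of T(317, 4) cannot all be equal).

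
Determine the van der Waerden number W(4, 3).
W(4, 3) = 76

This is a classical value, W(4, 3) = 76, established by combining an explicit 4-colouring of {1, ..., 75} with no monochromatic 3-AP (giving the lower bound W(4, 3) > 75) and a finite case analysis / exhaustive computer search showing every 4-colouring of {1, ..., 76} has such an AP.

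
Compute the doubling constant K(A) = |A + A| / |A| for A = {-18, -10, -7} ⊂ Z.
K = |A + A| / |A| = 6/3 = 2

Enumerate A + A = {a + b : a, b ∈ A}. With |A| = 3, there are |A|^2 = 9 ordered sum pairs; collecting distinct values, A + A = {-36, -28, -25, -20, -17, -14}, so |A + A| = 6. Thus K = 6/3 = 2. For comparison, the minimum possible |A + A| over all 3-element sets is 2·3 − 1 = 5 (so min K = 5/3), attained only by arithmetic progressions.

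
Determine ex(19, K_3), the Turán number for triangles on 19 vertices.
ex(19, K_3) = ⌊19^2/4⌋ = 90

Mantel (1907): a triangle-free graph on n vertices has at most ⌊n^2/4⌋ edges, with equality for the complete bipartite graph K_{⌊n/2⌋, ⌈n/2⌉}. For n = 19: ⌊19^2/4⌋ = ⌊361/4⌋ = 90. The extremal graph is K_{9, 10}, which has 9·10 = 90 edges.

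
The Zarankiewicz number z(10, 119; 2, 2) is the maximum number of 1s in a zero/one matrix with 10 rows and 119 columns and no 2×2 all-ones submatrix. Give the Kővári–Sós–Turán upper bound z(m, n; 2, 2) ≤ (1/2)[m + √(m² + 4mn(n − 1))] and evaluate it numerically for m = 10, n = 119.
z(10, 119; 2, 2) ≤ (1/2)[10 + √(10² + 4·10·119·118)] = (1/2)[10 + √561780] = 379.7599

Kővári–Sós–Turán: let r_1, ..., r_10 be the row sums and z = Σ r_i the total number of 1s. Each pair of columns can share at most one row with both entries 1 (else a 2×2 all-ones block appears), so Σ_i C(r_i, 2) ≤ C(119, 2) = 7021. By convexity Σ_i C(r_i, 2) ≥ 10·C(z/10, 2) = z(z − 10)/(2·10), giving z² − 10z − 10·119·118 ≤ 0 and hence z ≤ (1/2)[10 + √(100 + 4·140420)] = (1/2)[10 + √561780] ≈ (1/2)(10 + 749.5198) = 379.7599.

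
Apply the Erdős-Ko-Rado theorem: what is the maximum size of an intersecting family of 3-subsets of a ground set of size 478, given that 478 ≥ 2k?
max |F| = C(477, 2) = 113526

Erdős-Ko-Rado (1961): when n ≥ 2k, max |F| = C(n−1, k−1). The bound is attained by the star {A : i ∈ A} for any fixed i ∈ [n]. Here C(478−1, 3−1) = C(477, 2) = 113526.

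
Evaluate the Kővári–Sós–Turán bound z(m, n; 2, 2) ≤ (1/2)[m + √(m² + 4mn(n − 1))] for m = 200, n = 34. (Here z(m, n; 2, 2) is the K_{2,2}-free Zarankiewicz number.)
z(200, 34; 2, 2) ≤ (1/2)[200 + √(200² + 4·200·34·33)] = (1/2)[200 + √937600] = 584.1487

Kővári–Sós–Turán: let r_1, ..., r_200 be the row sums and z = Σ r_i the total number of 1s. Each pair of columns can share at most one row with both entries 1 (else a 2×2 all-ones block appears), so Σ_i C(r_i, 2) ≤ C(34, 2) = 561. By convexity Σ_i C(r_i, 2) ≥ 200·C(z/200, 2) = z(z − 200)/(2·200), giving z² − 200z − 200·34·33 ≤ 0 and hence z ≤ (1/2)[200 + √(40000 + 4·224400)] = (1/2)[200 + √937600] ≈ (1/2)(200 + 968.2975) = 584.1487.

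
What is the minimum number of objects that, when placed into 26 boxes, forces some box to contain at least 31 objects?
n = (31 − 1)·26 + 1 = 781

By the generalised pigeonhole principle, to guarantee some box contains ≥ r objects we need more than (r − 1) · k objects total. Threshold: n = (r − 1) · k + 1. With r = 31 and k = 26: n = 30 · 26 + 1 = 780 + 1 = 781. For n = 780 = 30 · 26, we can put exactly 30 objects in every box, avoiding 31 in any single one — so 781 is tight.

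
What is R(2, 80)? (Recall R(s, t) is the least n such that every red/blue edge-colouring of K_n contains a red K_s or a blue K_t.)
R(2, 80) = 80

R(2, k) = k for all k ≥ 2: in a 2-colouring of K_k, either some edge is red (a red K_2) or all edges are blue (a blue K_k). And K_{79} coloured all-blue has no blue K_80, so R(2, 80) > 79. Hence R(2, 80) = 80.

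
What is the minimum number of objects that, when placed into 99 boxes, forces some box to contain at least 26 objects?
n = (26 − 1)·99 + 1 = 2476

By the generalised pigeonhole principle, to guarantee some box contains ≥ r objects we need more than (r − 1) · k objects total. Threshold: n = (r − 1) · k + 1. With r = 26 and k = 99: n = 25 · 99 + 1 = 2475 + 1 = 2476. For n = 2475 = 25 · 99, we can put exactly 25 objects in every box, avoiding 26 in any single one — so 2476 is tight.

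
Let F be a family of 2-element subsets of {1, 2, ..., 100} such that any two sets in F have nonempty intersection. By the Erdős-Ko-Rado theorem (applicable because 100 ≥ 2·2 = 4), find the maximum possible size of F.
max |F| = C(99, 1) = 99

The Erdős-Ko-Rado theorem states: for n ≥ 2k, an intersecting family of k-subsets of an n-element set has size at most C(n − 1, k − 1), with equality for 'star' families {A ⊆ [n] : |A| = k, i ∈ A} (fix an element i). For n = 100, k = 2: C(99, 1) = 99.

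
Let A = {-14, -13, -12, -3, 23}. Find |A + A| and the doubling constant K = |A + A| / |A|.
K = |A + A| / |A| = 14/5

Enumerate A + A = {a + b : a, b ∈ A}. With |A| = 5, there are |A|^2 = 25 ordered sum pairs; collecting distinct values, A + A = {-28, -27, -26, -25, -24, -17, -16, -15, -6, 9, 10, 11, 20, 46}, so |A + A| = 14. Thus K = 14/5. For comparison, the minimum possible |A + A| over all 5-element sets is 2·5 − 1 = 9 (so min K = 9/5), attained only by arithmetic progressions.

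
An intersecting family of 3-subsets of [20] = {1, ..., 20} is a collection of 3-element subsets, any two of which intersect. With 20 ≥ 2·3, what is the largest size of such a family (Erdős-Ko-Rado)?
max |F| = C(19, 2) = 171

Erdős-Ko-Rado (1961): when n ≥ 2k, max |F| = C(n−1, k−1). The bound is attained by the star {A : i ∈ A} for any fixed i ∈ [n]. Here C(20−1, 3−1) = C(19, 2) = 171.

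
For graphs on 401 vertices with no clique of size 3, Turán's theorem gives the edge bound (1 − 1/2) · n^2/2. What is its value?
Turán density bound = (1/2) · 401^2/2 = 160801/4 ≈ 40200.25

Turán's theorem: ex(n, K_{r+1}) is achieved by the complete r-partite Turán graph T(n, r) with parts as balanced as possible, and is at most (1 − 1/r) · n^2/2. For r = 2, n = 401: the density bound is (1/2) · 160801/2 = 160801/4 ≈ 40200.25. The integer-valued extremum is e(T(401, 2)) = 40200, which is strictly less than the density bound 160801/4 since 2 ∤ 401 (the parts of T(401, 2) cannot all be equal).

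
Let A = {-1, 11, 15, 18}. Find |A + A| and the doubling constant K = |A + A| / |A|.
K = |A + A| / |A| = 10/4 = 5/2

Enumerate A + A = {a + b : a, b ∈ A}. With |A| = 4, there are |A|^2 = 16 ordered sum pairs; collecting distinct values, A + A = {-2, 10, 14, 17, 22, 26, 29, 30, 33, 36}, so |A + A| = 10. Thus K = 10/4 = 5/2. For comparison, the minimum possible |A + A| over all 4-element sets is 2·4 − 1 = 7 (so min K = 7/4), attained only by arithmetic progressions.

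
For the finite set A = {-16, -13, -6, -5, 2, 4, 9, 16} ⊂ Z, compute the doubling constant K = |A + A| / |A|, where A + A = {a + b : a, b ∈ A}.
K = |A + A| / |A| = 29/8

Enumerate A + A = {a + b : a, b ∈ A}. With |A| = 8, there are |A|^2 = 64 ordered sum pairs; collecting distinct values, A + A = {-32, -29, -26, -22, -21, -19, -18, -14, -12, -11, -10, -9, -7, -4, -3, -2, -1, 0, 3, 4, 6, 8, 10, 11, 13, 18, 20, 25, 32}, so |A + A| = 29. Thus K = 29/8. For comparison, the minimum possible |A + A| over all 8-element sets is 2·8 − 1 = 15 (so min K = 15/8), attained only by arithmetic progressions.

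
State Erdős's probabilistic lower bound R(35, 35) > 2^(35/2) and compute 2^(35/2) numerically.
2^(35/2) = 185363.8; so R(35, 35) > 185363.8

Colour each edge of K_n uniformly at random with red/blue. The expected number of monochromatic K_35 is C(n, 35) · 2 · 2^(−C(35,2)). If C(n, 35) · 2^(1 − C(35,2)) < 1, then with positive probability no monochromatic K_35 exists, so R(35, 35) > n. The standard estimate C(n, 35) ≤ n^35/35! shows this inequality holds whenever n ≤ 2^(35/2) (since 35! · 2^(C(35,2) − 1) > 2^(35^2/2) ≥ n^35). Hence R(35, 35) > 2^(35/2) = 185363.8.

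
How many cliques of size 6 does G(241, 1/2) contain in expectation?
E[# K_6] = C(241, 6) · (1/2)^C(6, 2) = 255582429928 / 2^15 = 31947803741/4096 ≈ 7799756.772705

For each 6-subset S of vertices (there are C(241, 6) = 255582429928 such S), let X_S = 1 if S induces a K_6 (all C(6, 2) = 15 edges present). Then P(X_S = 1) = (1/2)^15 = 1/32768. By linearity of expectation, E[# K_6] = C(241, 6) · (1/2)^15 = 255582429928 / 32768 = 31947803741/4096 ≈ 7799756.772705.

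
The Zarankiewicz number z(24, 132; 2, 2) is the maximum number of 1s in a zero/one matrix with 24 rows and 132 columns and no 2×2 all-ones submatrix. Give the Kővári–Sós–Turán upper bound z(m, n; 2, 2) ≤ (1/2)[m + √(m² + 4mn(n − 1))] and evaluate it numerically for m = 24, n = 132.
z(24, 132; 2, 2) ≤ (1/2)[24 + √(24² + 4·24·132·131)] = (1/2)[24 + √1660608] = 656.3229

Kővári–Sós–Turán: let r_1, ..., r_24 be the row sums and z = Σ r_i the total number of 1s. Each pair of columns can share at most one row with both entries 1 (else a 2×2 all-ones block appears), so Σ_i C(r_i, 2) ≤ C(132, 2) = 8646. By convexity Σ_i C(r_i, 2) ≥ 24·C(z/24, 2) = z(z − 24)/(2·24), giving z² − 24z − 24·132·131 ≤ 0 and hence z ≤ (1/2)[24 + √(576 + 4·415008)] = (1/2)[24 + √1660608] ≈ (1/2)(24 + 1288.6458) = 656.3229.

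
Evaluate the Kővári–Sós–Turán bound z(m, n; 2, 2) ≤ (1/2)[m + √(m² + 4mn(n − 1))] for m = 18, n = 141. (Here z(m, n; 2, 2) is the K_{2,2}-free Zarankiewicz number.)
z(18, 141; 2, 2) ≤ (1/2)[18 + √(18² + 4·18·141·140)] = (1/2)[18 + √1421604] = 605.1552

Kővári–Sós–Turán: let r_1, ..., r_18 be the row sums and z = Σ r_i the total number of 1s. Each pair of columns can share at most one row with both entries 1 (else a 2×2 all-ones block appears), so Σ_i C(r_i, 2) ≤ C(141, 2) = 9870. By convexity Σ_i C(r_i, 2) ≥ 18·C(z/18, 2) = z(z − 18)/(2·18), giving z² − 18z − 18·141·140 ≤ 0 and hence z ≤ (1/2)[18 + √(324 + 4·355320)] = (1/2)[18 + √1421604] ≈ (1/2)(18 + 1192.3104) = 605.1552.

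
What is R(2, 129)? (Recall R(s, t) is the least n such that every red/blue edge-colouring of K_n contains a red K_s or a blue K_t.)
R(2, 129) = 129

R(2, k) = k for all k ≥ 2: in a 2-colouring of K_k, either some edge is red (a red K_2) or all edges are blue (a blue K_k). And K_{128} coloured all-blue has no blue K_129, so R(2, 129) > 128. Hence R(2, 129) = 129.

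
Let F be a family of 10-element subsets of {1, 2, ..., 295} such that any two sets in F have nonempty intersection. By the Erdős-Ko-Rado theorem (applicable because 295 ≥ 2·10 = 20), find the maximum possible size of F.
max |F| = C(294, 9) = 39963546001186808

Erdős-Ko-Rado (1961): when n ≥ 2k, max |F| = C(n−1, k−1). The bound is attained by the star {A : i ∈ A} for any fixed i ∈ [n]. Here C(295−1, 10−1) = C(294, 9) = 39963546001186808.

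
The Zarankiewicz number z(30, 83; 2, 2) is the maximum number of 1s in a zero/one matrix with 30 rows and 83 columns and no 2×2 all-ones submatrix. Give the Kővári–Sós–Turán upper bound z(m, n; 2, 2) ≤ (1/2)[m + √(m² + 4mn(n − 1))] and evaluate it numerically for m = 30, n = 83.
z(30, 83; 2, 2) ≤ (1/2)[30 + √(30² + 4·30·83·82)] = (1/2)[30 + √817620] = 467.1117

Kővári–Sós–Turán: let r_1, ..., r_30 be the row sums and z = Σ r_i the total number of 1s. Each pair of columns can share at most one row with both entries 1 (else a 2×2 all-ones block appears), so Σ_i C(r_i, 2) ≤ C(83, 2) = 3403. By convexity Σ_i C(r_i, 2) ≥ 30·C(z/30, 2) = z(z − 30)/(2·30), giving z² − 30z − 30·83·82 ≤ 0 and hence z ≤ (1/2)[30 + √(900 + 4·204180)] = (1/2)[30 + √817620] ≈ (1/2)(30 + 904.2234) = 467.1117.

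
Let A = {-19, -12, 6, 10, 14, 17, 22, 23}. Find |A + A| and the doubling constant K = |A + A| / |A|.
K = |A + A| / |A| = 33/8

Enumerate A + A = {a + b : a, b ∈ A}. With |A| = 8, there are |A|^2 = 64 ordered sum pairs; collecting distinct values, A + A = {-38, -31, -24, -13, -9, -6, -5, -2, 2, 3, 4, 5, 10, 11, 12, 16, 20, 23, 24, 27, 28, 29, 31, 32, 33, 34, 36, 37, 39, 40, 44, 45, 46}, so |A + A| = 33. Thus K = 33/8. For comparison, the minimum possible |A + A| over all 8-element sets is 2·8 − 1 = 15 (so min K = 15/8), attained only by arithmetic progressions.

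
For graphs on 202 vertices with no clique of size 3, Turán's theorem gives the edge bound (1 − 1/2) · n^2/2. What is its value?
Turán density bound = (1/2) · 202^2/2 = 10201

Turán's theorem: ex(n, K_{r+1}) is achieved by the complete r-partite Turán graph T(n, r) with parts as balanced as possible, and is at most (1 − 1/r) · n^2/2. For r = 2, n = 202: the density bound is (1/2) · 40804/2 = 10201. Since 2 ∣ 202, the Turán graph T(202, 2) has parts of equal size 101, and its edge count e(T(202, 2)) = 10201 attains the density bound exactly.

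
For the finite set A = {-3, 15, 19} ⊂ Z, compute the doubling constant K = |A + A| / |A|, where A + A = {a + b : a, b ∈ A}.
K = |A + A| / |A| = 6/3 = 2

Enumerate A + A = {a + b : a, b ∈ A}. With |A| = 3, there are |A|^2 = 9 ordered sum pairs; collecting distinct values, A + A = {-6, 12, 16, 30, 34, 38}, so |A + A| = 6. Thus K = 6/3 = 2. For comparison, the minimum possible |A + A| over all 3-element sets is 2·3 − 1 = 5 (so min K = 5/3), attained only by arithmetic progressions.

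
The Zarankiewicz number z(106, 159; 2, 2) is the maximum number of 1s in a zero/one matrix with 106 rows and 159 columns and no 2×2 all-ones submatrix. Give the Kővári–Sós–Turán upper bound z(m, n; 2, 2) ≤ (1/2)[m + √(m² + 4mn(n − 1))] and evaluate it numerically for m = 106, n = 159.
z(106, 159; 2, 2) ≤ (1/2)[106 + √(106² + 4·106·159·158)] = (1/2)[106 + √10662964] = 1685.7097

Kővári–Sós–Turán: let r_1, ..., r_106 be the row sums and z = Σ r_i the total number of 1s. Each pair of columns can share at most one row with both entries 1 (else a 2×2 all-ones block appears), so Σ_i C(r_i, 2) ≤ C(159, 2) = 12561. By convexity Σ_i C(r_i, 2) ≥ 106·C(z/106, 2) = z(z − 106)/(2·106), giving z² − 106z − 106·159·158 ≤ 0 and hence z ≤ (1/2)[106 + √(11236 + 4·2662932)] = (1/2)[106 + √10662964] ≈ (1/2)(106 + 3265.4194) = 1685.7097.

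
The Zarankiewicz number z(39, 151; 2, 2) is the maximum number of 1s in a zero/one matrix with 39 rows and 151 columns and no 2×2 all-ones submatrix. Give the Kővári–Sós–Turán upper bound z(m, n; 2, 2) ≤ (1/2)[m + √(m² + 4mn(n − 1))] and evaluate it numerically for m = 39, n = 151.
z(39, 151; 2, 2) ≤ (1/2)[39 + √(39² + 4·39·151·150)] = (1/2)[39 + √3534921] = 959.5693

Kővári–Sós–Turán: let r_1, ..., r_39 be the row sums and z = Σ r_i the total number of 1s. Each pair of columns can share at most one row with both entries 1 (else a 2×2 all-ones block appears), so Σ_i C(r_i, 2) ≤ C(151, 2) = 11325. By convexity Σ_i C(r_i, 2) ≥ 39·C(z/39, 2) = z(z − 39)/(2·39), giving z² − 39z − 39·151·150 ≤ 0 and hence z ≤ (1/2)[39 + √(1521 + 4·883350)] = (1/2)[39 + √3534921] ≈ (1/2)(39 + 1880.1386) = 959.5693.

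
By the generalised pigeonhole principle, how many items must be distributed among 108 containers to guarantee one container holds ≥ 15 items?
n = (15 − 1)·108 + 1 = 1513

By the generalised pigeonhole principle, to guarantee some box contains ≥ r objects we need more than (r − 1) · k objects total. Threshold: n = (r − 1) · k + 1. With r = 15 and k = 108: n = 14 · 108 + 1 = 1512 + 1 = 1513. For n = 1512 = 14 · 108, we can put exactly 14 objects in every box, avoiding 15 in any single one — so 1513 is tight.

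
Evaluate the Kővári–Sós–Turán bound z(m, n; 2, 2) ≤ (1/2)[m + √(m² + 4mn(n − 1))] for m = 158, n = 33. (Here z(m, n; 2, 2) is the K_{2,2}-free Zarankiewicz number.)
z(158, 33; 2, 2) ≤ (1/2)[158 + √(158² + 4·158·33·32)] = (1/2)[158 + √692356] = 495.0397

Kővári–Sós–Turán: let r_1, ..., r_158 be the row sums and z = Σ r_i the total number of 1s. Each pair of columns can share at most one row with both entries 1 (else a 2×2 all-ones block appears), so Σ_i C(r_i, 2) ≤ C(33, 2) = 528. By convexity Σ_i C(r_i, 2) ≥ 158·C(z/158, 2) = z(z − 158)/(2·158), giving z² − 158z − 158·33·32 ≤ 0 and hence z ≤ (1/2)[158 + √(24964 + 4·166848)] = (1/2)[158 + √692356] ≈ (1/2)(158 + 832.0793) = 495.0397.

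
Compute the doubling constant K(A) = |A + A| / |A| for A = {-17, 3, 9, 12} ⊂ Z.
K = |A + A| / |A| = 10/4 = 5/2

Enumerate A + A = {a + b : a, b ∈ A}. With |A| = 4, there are |A|^2 = 16 ordered sum pairs; collecting distinct values, A + A = {-34, -14, -8, -5, 6, 12, 15, 18, 21, 24}, so |A + A| = 10. Thus K = 10/4 = 5/2. For comparison, the minimum possible |A + A| over all 4-element sets is 2·4 − 1 = 7 (so min K = 7/4), attained only by arithmetic progressions.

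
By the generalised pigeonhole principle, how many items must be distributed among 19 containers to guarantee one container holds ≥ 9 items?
n = (9 − 1)·19 + 1 = 153

By the generalised pigeonhole principle, to guarantee some box contains ≥ r objects we need more than (r − 1) · k objects total. Threshold: n = (r − 1) · k + 1. With r = 9 and k = 19: n = 8 · 19 + 1 = 152 + 1 = 153. For n = 152 = 8 · 19, we can put exactly 8 objects in every box, avoiding 9 in any single one — so 153 is tight.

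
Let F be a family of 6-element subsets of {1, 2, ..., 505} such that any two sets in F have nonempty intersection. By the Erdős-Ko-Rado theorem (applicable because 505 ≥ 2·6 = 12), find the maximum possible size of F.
max |F| = C(504, 5) = 265661562600

Erdős-Ko-Rado (1961): when n ≥ 2k, max |F| = C(n−1, k−1). The bound is attained by the star {A : i ∈ A} for any fixed i ∈ [n]. Here C(505−1, 6−1) = C(504, 5) = 265661562600.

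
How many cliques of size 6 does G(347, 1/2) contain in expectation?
E[# K_6] = C(347, 6) · (1/2)^C(6, 2) = 2321511508218 / 2^15 = 1160755754109/16384 ≈ 70846908.820129

For each 6-subset S of vertices (there are C(347, 6) = 2321511508218 such S), let X_S = 1 if S induces a K_6 (all C(6, 2) = 15 edges present). Then P(X_S = 1) = (1/2)^15 = 1/32768. By linearity of expectation, E[# K_6] = C(347, 6) · (1/2)^15 = 2321511508218 / 32768 = 1160755754109/16384 ≈ 70846908.820129.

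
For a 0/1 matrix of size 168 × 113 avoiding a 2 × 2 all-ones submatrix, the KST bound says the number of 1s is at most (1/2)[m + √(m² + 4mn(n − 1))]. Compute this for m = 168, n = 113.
z(168, 113; 2, 2) ≤ (1/2)[168 + √(168² + 4·168·113·112)] = (1/2)[168 + √8533056] = 1544.5698

Kővári–Sós–Turán: let r_1, ..., r_168 be the row sums and z = Σ r_i the total number of 1s. Each pair of columns can share at most one row with both entries 1 (else a 2×2 all-ones block appears), so Σ_i C(r_i, 2) ≤ C(113, 2) = 6328. By convexity Σ_i C(r_i, 2) ≥ 168·C(z/168, 2) = z(z − 168)/(2·168), giving z² − 168z − 168·113·112 ≤ 0 and hence z ≤ (1/2)[168 + √(28224 + 4·2126208)] = (1/2)[168 + √8533056] ≈ (1/2)(168 + 2921.1395) = 1544.5698.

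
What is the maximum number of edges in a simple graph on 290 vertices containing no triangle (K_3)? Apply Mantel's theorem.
ex(290, K_3) = ⌊290^2/4⌋ = 21025

Mantel (1907): a triangle-free graph on n vertices has at most ⌊n^2/4⌋ edges, with equality for the complete bipartite graph K_{⌊n/2⌋, ⌈n/2⌉}. For n = 290: ⌊290^2/4⌋ = ⌊84100/4⌋ = 21025. The extremal graph is K_{145, 145}, which has 145·145 = 21025 edges.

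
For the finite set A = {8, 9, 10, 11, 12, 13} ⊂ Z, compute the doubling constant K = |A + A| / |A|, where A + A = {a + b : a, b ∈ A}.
K = |A + A| / |A| = 11/6

Enumerate A + A = {a + b : a, b ∈ A}. With |A| = 6, there are |A|^2 = 36 ordered sum pairs; collecting distinct values, A + A = {16, 17, 18, 19, 20, 21, 22, 23, 24, 25, 26}, so |A + A| = 11. Thus K = 11/6. Here |A + A| = 2|A| − 1 = 11, the minimum possible — so K = 11/6 is minimal, which holds iff A is an arithmetic progression.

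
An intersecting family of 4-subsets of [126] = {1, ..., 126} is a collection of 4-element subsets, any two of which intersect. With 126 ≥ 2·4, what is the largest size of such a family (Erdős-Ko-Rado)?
max |F| = C(125, 3) = 317750

Erdős-Ko-Rado (1961): when n ≥ 2k, max |F| = C(n−1, k−1). The bound is attained by the star {A : i ∈ A} for any fixed i ∈ [n]. Here C(126−1, 4−1) = C(125, 3) = 317750.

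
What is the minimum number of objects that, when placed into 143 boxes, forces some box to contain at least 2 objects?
n = (2 − 1)·143 + 1 = 144

By the generalised pigeonhole principle, to guarantee some box contains ≥ r objects we need more than (r − 1) · k objects total. Threshold: n = (r − 1) · k + 1. With r = 2 and k = 143: n = 1 · 143 + 1 = 143 + 1 = 144. For n = 143 = 1 · 143, we can put exactly 1 objects in every box, avoiding 2 in any single one — so 144 is tight.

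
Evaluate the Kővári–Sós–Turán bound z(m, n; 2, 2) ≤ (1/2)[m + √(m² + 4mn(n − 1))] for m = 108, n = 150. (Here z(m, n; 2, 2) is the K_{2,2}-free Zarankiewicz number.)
z(108, 150; 2, 2) ≤ (1/2)[108 + √(108² + 4·108·150·149)] = (1/2)[108 + √9666864] = 1608.579

Kővári–Sós–Turán: let r_1, ..., r_108 be the row sums and z = Σ r_i the total number of 1s. Each pair of columns can share at most one row with both entries 1 (else a 2×2 all-ones block appears), so Σ_i C(r_i, 2) ≤ C(150, 2) = 11175. By convexity Σ_i C(r_i, 2) ≥ 108·C(z/108, 2) = z(z − 108)/(2·108), giving z² − 108z − 108·150·149 ≤ 0 and hence z ≤ (1/2)[108 + √(11664 + 4·2413800)] = (1/2)[108 + √9666864] ≈ (1/2)(108 + 3109.1581) = 1608.579.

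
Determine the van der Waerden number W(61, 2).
W(61, 2) = 61 + 1 = 62

A 2-term AP is any pair of integers, so a monochromatic 2-AP exists iff some colour is used at least twice. With 61 colours, the colouring i ↦ i on {1, ..., 61} uses each colour once, avoiding any monochromatic pair, so W(61, 2) > 61. For {1, ..., 62}, pigeonhole forces two integers of the same colour, which form a monochromatic 2-AP. Hence W(61, 2) = 62.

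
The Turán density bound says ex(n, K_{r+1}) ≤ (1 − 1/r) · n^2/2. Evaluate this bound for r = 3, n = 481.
Turán density bound = (2/3) · 481^2/2 = 231361/3 ≈ 77120.3333

Turán's theorem: ex(n, K_{r+1}) is achieved by the complete r-partite Turán graph T(n, r) with parts as balanced as possible, and is at most (1 − 1/r) · n^2/2. For r = 3, n = 481: the density bound is (2/3) · 231361/2 = 231361/3 ≈ 77120.3333. The integer-valued extremum is e(T(481, 3)) = 77120, which is strictly less than the density bound 231361/3 since 3 ∤ 481 (the parts of T(481, 3) cannot all be equal).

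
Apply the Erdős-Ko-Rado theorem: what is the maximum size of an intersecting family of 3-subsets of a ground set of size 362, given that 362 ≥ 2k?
max |F| = C(361, 2) = 64980

Erdős-Ko-Rado (1961): when n ≥ 2k, max |F| = C(n−1, k−1). The bound is attained by the star {A : i ∈ A} for any fixed i ∈ [n]. Here C(362−1, 3−1) = C(361, 2) = 64980.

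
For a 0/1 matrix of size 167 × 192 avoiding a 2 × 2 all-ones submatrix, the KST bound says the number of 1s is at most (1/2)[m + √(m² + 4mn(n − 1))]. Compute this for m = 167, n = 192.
z(167, 192; 2, 2) ≤ (1/2)[167 + √(167² + 4·167·192·191)] = (1/2)[167 + √24524785] = 2559.6252

Kővári–Sós–Turán: let r_1, ..., r_167 be the row sums and z = Σ r_i the total number of 1s. Each pair of columns can share at most one row with both entries 1 (else a 2×2 all-ones block appears), so Σ_i C(r_i, 2) ≤ C(192, 2) = 18336. By convexity Σ_i C(r_i, 2) ≥ 167·C(z/167, 2) = z(z − 167)/(2·167), giving z² − 167z − 167·192·191 ≤ 0 and hence z ≤ (1/2)[167 + √(27889 + 4·6124224)] = (1/2)[167 + √24524785] ≈ (1/2)(167 + 4952.2505) = 2559.6252.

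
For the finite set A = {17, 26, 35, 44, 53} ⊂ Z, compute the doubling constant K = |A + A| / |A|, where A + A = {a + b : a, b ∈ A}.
K = |A + A| / |A| = 9/5

Enumerate A + A = {a + b : a, b ∈ A}. With |A| = 5, there are |A|^2 = 25 ordered sum pairs; collecting distinct values, A + A = {34, 43, 52, 61, 70, 79, 88, 97, 106}, so |A + A| = 9. Thus K = 9/5. Here |A + A| = 2|A| − 1 = 9, the minimum possible — so K = 9/5 is minimal, which holds iff A is an arithmetic progression.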